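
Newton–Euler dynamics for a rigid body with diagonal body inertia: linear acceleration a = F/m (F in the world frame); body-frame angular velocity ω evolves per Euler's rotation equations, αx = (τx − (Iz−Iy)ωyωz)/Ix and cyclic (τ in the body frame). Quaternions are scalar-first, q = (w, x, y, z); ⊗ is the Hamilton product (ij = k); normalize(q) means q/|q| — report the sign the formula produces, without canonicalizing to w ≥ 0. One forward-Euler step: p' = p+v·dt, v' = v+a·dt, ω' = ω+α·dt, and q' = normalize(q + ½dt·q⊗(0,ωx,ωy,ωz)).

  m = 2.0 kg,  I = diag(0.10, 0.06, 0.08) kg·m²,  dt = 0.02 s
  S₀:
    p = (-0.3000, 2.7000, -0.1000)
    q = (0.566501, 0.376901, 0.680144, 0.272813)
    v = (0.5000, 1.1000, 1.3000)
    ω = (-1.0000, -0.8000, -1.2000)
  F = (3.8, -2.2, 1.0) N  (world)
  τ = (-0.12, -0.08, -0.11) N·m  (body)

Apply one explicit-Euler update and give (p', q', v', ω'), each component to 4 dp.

precession coupling ω×(Iω) = (0.0192, 0.0240, -0.0320)
angular accel α = (-1.3920, -1.7333, -0.9750)
ω + α·dt = (-1.0278, -0.8347, -1.2195)
Hamilton product q⊗(0,ω) = (1.2483918, -1.1644234, -0.2737326, -0.3011780)
updated quaternion q' = (0.5789, 0.3652, 0.6773, 0.2698)
p + v·dt = (-0.2900, 2.7220, -0.0740)
new velocity v' = (0.5380, 1.0780, 1.3100)

p' = (-0.2900, 2.7220, -0.0740)
q' = (0.5789, 0.3652, 0.6773, 0.2698)
v' = (0.5380, 1.0780, 1.3100)
ω' = (-1.0278, -0.8347, -1.2195)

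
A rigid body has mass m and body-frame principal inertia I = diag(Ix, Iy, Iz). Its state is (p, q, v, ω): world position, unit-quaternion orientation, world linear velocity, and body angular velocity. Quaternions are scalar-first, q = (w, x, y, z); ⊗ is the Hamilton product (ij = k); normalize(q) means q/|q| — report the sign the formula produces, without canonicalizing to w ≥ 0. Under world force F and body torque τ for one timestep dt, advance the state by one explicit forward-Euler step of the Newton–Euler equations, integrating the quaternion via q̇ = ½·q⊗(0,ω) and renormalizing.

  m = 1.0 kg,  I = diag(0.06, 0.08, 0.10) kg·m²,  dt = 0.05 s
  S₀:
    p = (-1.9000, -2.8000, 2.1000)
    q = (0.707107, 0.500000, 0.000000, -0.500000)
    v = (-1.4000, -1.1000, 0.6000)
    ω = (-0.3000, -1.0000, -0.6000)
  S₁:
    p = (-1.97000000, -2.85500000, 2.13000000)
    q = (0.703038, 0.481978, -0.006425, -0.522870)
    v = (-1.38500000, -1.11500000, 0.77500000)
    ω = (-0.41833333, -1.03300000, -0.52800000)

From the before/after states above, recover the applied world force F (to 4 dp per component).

F = (0.3000, -0.3000, 3.5000)

velocity change Δv = (0.01500000, -0.01500000, 0.17500000)
applied force F = (0.3000, -0.3000, 3.5000)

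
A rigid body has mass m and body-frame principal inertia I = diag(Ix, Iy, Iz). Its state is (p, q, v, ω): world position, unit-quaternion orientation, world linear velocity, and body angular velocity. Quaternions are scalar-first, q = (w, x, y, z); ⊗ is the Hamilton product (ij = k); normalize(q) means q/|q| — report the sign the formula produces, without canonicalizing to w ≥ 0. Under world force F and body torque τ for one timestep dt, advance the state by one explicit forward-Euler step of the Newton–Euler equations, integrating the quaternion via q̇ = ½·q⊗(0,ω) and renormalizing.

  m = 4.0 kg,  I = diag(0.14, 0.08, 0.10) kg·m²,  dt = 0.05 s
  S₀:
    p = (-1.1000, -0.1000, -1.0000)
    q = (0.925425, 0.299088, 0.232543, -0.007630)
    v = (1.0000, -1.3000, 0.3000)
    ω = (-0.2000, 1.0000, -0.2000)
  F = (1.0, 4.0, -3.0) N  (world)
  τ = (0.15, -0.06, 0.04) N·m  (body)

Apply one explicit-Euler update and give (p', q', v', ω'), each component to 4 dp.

p + v·dt = (-1.0500, -0.1650, -0.9850)
new velocity v' = (1.0125, -1.2500, 0.2625)
precession coupling ω×(Iω) = (-0.0040, 0.0016, 0.0120)
α = I⁻¹(τ − ω×Iω) = (1.1000, -0.7700, 0.2800)
new body rate ω' = (-0.1450, 0.9615, -0.1860)
2q̇ = q⊗(0,ω) = (-0.1742514, -0.2239636, 0.9867686, 0.1605116)
q + ½dt·q⊗(0,ω), renormalized = (0.9208, 0.2934, 0.2571, -0.0036)

p' = (-1.0500, -0.1650, -0.9850)
q' = (0.9208, 0.2934, 0.2571, -0.0036)
v' = (1.0125, -1.2500, 0.2625)
ω' = (-0.1450, 0.9615, -0.1860)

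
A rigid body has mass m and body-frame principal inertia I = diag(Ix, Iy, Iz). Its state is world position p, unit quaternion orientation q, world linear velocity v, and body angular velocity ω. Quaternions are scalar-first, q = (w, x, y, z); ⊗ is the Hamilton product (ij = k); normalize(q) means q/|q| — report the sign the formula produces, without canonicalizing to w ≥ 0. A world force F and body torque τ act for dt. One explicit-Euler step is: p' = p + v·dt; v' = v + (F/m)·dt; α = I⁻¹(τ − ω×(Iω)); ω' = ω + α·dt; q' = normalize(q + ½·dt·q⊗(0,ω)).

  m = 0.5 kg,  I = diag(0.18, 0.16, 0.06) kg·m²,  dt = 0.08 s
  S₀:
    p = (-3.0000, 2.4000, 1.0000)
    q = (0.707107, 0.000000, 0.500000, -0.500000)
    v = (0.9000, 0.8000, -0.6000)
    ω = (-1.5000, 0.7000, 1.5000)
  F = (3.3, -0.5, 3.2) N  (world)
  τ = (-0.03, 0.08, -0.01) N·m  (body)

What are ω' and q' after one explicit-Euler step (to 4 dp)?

ω' = (-1.4667, 0.8750, 1.4587)
q' = (0.7202, 0.0016, 0.5476, -0.4259)

gyro term ω×Iω = (-0.1050, -0.2700, 0.0210)
angular accel α = (0.4167, 2.1875, -0.5167)
new body rate ω' = (-1.4667, 0.8750, 1.4587)
Hamilton product q⊗(0,ω) = (0.4000000, 0.0393395, 1.2449749, 1.8106605)
q' = normalize(q + ½dt·q⊗(0,ω)) = (0.7202, 0.0016, 0.5476, -0.4259)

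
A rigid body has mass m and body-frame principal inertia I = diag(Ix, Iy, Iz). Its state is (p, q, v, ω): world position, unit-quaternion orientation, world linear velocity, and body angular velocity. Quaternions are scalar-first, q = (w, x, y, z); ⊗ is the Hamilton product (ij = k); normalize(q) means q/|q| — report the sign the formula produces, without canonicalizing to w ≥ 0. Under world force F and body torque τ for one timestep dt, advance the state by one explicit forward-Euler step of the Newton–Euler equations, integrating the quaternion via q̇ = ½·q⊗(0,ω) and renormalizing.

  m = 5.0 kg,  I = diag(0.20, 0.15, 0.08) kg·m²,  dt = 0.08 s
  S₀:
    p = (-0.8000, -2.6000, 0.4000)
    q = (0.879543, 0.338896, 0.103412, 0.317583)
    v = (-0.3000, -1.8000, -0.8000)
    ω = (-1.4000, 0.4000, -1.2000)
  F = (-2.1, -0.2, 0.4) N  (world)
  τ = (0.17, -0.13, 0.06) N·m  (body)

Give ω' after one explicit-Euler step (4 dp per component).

ω' = (-1.3454, 0.2231, -1.1680)

(τ − ω×Iω)/I = (0.6820, -2.2107, 0.4000)
ω + α·dt = (-1.3454, 0.2231, -1.1680)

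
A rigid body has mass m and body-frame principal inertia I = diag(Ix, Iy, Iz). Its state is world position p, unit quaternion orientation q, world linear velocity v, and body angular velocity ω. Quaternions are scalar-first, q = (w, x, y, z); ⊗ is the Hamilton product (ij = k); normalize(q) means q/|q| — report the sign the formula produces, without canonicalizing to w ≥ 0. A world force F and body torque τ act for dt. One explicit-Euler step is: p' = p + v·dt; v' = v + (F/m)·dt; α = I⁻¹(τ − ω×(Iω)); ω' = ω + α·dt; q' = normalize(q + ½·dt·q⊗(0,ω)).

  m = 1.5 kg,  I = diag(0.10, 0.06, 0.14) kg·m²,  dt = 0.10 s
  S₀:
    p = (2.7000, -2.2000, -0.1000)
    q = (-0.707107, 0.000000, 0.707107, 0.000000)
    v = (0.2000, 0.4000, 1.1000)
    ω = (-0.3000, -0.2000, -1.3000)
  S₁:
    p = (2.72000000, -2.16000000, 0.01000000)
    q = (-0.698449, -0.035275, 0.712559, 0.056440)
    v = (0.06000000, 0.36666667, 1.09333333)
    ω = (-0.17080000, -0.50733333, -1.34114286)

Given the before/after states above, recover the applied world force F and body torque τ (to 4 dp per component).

F = (-2.1000, -0.5000, -0.1000)
τ = (0.1500, -0.2000, -0.0600)

Δv = v₁−v₀ = (-0.14000000, -0.03333333, -0.00666667)
F = m·Δv/dt = (-2.1000, -0.5000, -0.1000)
ω₁ − ω₀ = (0.12920000, -0.30733333, -0.04114286)
precession coupling = (0.0208, -0.0156, -0.0024)
applied torque τ = (0.1500, -0.2000, -0.0600)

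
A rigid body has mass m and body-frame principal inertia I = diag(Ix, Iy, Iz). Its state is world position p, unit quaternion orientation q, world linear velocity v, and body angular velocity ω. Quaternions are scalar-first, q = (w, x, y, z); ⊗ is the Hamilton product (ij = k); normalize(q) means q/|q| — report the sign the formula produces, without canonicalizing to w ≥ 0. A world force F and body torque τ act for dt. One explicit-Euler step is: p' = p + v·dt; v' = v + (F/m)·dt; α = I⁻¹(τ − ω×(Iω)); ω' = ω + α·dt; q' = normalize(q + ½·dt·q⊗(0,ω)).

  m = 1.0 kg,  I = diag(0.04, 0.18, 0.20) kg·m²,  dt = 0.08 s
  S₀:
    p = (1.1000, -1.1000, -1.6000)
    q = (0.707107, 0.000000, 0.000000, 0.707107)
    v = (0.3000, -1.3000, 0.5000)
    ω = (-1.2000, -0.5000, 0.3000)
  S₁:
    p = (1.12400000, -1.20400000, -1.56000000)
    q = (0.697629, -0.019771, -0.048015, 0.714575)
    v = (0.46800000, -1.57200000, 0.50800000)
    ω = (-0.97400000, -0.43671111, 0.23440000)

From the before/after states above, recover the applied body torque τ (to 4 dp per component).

τ = (0.1100, 0.2000, -0.0800)

Δω = ω₁−ω₀ = (0.22600000, 0.06328889, -0.06560000)
I·α + gyro = (0.1100, 0.2000, -0.0800)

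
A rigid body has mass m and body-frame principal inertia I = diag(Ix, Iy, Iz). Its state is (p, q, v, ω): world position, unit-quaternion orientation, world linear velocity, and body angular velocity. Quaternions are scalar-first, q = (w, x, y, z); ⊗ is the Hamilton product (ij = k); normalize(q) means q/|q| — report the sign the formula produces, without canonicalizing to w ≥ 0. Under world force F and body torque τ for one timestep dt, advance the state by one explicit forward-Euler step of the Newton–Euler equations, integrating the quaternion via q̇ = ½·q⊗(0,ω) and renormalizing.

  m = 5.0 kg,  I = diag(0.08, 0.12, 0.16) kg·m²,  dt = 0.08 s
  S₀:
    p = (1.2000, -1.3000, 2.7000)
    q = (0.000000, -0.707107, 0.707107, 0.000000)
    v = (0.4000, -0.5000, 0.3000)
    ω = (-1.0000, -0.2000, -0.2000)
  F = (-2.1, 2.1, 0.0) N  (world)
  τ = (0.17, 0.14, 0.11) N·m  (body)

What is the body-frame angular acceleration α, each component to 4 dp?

precession coupling ω×(Iω) = (0.0016, -0.0160, 0.0080)
(τ − ω×Iω)/I = (2.1050, 1.3000, 0.6375)

α = (2.1050, 1.3000, 0.6375)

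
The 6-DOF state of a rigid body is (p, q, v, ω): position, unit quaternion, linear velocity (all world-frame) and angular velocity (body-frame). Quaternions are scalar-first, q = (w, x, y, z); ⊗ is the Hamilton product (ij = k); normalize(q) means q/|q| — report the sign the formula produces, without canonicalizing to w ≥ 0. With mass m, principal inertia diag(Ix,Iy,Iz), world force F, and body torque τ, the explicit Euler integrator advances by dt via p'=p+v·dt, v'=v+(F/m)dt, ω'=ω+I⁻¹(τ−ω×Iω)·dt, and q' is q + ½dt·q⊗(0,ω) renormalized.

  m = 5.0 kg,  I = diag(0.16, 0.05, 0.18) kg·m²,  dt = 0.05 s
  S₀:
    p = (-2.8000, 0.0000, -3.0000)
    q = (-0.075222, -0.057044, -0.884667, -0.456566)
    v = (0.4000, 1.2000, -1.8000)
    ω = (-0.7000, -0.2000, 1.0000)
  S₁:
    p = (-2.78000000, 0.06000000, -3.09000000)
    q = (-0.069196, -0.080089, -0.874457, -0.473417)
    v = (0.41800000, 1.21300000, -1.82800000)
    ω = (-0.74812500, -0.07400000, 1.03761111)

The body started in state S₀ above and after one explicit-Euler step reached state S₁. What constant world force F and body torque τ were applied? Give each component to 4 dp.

Δω = ω₁−ω₀ = (-0.04812500, 0.12600000, 0.03761111)
precession coupling = (-0.0260, 0.0140, -0.0154)
τ = I·(Δω/dt) + ω₀×(Iω₀) = (-0.1800, 0.1400, 0.1200)
Δv = v₁−v₀ = (0.01800000, 0.01300000, -0.02800000)
m·(v₁−v₀)/dt = (1.8000, 1.3000, -2.8000)

F = (1.8000, 1.3000, -2.8000)
τ = (-0.1800, 0.1400, 0.1200)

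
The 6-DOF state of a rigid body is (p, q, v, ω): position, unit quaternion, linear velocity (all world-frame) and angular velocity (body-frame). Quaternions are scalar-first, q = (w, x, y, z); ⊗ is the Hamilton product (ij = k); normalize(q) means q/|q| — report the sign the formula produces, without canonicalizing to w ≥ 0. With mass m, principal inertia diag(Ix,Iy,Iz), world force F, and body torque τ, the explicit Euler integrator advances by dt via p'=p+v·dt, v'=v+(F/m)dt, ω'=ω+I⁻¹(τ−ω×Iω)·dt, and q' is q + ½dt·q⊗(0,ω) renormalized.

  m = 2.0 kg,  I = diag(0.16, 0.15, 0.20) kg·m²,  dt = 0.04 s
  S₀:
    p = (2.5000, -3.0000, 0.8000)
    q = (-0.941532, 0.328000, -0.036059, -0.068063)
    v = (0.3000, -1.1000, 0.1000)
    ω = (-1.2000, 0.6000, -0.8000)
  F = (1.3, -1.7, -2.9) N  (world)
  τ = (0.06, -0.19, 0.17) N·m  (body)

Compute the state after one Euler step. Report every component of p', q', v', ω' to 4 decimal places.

p' = (2.5120, -3.0440, 0.8040)
q' = (-0.9339, 0.3518, -0.0405, -0.0499)
v' = (0.3260, -1.1340, 0.0420)
ω' = (-1.1790, 0.5596, -0.7674)

p + v·dt = (2.5120, -3.0440, 0.8040)
v + (F/m)dt = (0.3260, -1.1340, 0.0420)
ω×(Iω) gyroscopic = (-0.0240, -0.0384, 0.0072)
angular accel α = (0.5250, -1.0107, 0.8140)
ω' = ω + α·dt = (-1.1790, 0.5596, -0.7674)
q⊗(0,ω) = (0.3607850, 1.1995234, -0.2208436, 0.9067548)
updated quaternion q' = (-0.9339, 0.3518, -0.0405, -0.0499)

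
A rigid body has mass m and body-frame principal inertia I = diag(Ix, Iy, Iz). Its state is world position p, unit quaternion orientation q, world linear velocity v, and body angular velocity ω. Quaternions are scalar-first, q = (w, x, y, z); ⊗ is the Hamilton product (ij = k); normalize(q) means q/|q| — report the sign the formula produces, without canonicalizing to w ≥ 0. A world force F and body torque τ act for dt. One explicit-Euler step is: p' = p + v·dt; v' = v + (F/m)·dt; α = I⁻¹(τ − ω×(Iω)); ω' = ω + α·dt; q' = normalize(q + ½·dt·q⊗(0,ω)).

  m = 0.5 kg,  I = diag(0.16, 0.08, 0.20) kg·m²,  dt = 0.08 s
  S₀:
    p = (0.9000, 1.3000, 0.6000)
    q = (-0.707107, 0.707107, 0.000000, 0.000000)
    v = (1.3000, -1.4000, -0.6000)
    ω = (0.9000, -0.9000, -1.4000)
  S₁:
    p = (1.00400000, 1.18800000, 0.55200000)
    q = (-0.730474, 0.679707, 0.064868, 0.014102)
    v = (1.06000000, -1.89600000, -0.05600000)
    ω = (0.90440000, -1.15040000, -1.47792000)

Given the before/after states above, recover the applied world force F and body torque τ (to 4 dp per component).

v₁ − v₀ = (-0.24000000, -0.49600000, 0.54400000)
applied force F = (-1.5000, -3.1000, 3.4000)
ω₁ − ω₀ = (0.00440000, -0.25040000, -0.07792000)
gyro term ω₀×Iω₀ = (0.1512, 0.0504, 0.0648)
I·α + gyro = (0.1600, -0.2000, -0.1300)

F = (-1.5000, -3.1000, 3.4000)
τ = (0.1600, -0.2000, -0.1300)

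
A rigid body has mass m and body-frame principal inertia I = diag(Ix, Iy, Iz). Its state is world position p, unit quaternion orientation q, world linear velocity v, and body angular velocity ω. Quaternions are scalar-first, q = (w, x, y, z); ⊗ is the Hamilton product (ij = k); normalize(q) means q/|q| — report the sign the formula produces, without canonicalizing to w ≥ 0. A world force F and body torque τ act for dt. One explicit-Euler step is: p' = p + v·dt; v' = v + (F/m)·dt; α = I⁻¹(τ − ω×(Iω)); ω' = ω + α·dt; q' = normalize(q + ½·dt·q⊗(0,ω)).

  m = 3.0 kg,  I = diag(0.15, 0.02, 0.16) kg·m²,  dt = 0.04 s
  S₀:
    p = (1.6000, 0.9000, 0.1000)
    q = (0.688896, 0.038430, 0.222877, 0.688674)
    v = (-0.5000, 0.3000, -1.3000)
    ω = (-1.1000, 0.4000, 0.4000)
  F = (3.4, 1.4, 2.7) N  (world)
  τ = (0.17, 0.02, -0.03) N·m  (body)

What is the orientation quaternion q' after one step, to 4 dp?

q' = (0.6822, 0.0195, 0.2129, 0.6992)

q⊗(0,ω) = (-0.3223474, -0.9441044, -0.4973550, 0.5360951)
q' = normalize(q + ½dt·q⊗(0,ω)) = (0.6822, 0.0195, 0.2129, 0.6992)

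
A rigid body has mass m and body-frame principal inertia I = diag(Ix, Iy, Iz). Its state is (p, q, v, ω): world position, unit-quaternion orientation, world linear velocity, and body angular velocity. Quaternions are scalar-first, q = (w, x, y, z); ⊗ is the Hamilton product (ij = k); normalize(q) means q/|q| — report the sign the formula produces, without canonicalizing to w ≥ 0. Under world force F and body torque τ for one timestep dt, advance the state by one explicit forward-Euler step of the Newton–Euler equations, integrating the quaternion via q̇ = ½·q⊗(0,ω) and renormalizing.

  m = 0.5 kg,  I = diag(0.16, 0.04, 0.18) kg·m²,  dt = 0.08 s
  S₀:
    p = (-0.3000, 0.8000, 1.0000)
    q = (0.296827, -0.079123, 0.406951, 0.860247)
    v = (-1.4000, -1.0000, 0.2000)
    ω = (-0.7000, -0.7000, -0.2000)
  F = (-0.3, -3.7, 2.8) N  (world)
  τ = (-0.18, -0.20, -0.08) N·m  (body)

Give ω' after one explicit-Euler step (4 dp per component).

ω' = (-0.7998, -1.0944, -0.2094)

ω×(Iω) gyroscopic = (0.0196, -0.0028, -0.0588)
α = I⁻¹(τ − ω×Iω) = (-1.2475, -4.9300, -0.1178)
new body rate ω' = (-0.7998, -1.0944, -0.2094)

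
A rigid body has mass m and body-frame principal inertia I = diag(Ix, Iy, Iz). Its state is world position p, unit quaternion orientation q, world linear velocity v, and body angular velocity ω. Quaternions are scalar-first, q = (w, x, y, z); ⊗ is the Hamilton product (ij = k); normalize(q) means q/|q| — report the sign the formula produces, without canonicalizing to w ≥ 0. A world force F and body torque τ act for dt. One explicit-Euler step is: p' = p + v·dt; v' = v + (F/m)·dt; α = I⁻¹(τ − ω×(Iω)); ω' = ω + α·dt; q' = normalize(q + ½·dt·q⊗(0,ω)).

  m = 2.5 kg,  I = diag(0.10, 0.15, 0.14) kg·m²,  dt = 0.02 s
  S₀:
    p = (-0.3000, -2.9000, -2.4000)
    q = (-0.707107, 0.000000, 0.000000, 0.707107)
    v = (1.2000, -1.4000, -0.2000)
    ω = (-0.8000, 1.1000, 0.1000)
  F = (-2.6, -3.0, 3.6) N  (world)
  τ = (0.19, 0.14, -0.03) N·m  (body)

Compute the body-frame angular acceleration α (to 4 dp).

α = (1.9110, 0.9120, 0.1000)

precession coupling ω×(Iω) = (-0.0011, 0.0032, -0.0440)
α = I⁻¹(τ − ω×Iω) = (1.9110, 0.9120, 0.1000)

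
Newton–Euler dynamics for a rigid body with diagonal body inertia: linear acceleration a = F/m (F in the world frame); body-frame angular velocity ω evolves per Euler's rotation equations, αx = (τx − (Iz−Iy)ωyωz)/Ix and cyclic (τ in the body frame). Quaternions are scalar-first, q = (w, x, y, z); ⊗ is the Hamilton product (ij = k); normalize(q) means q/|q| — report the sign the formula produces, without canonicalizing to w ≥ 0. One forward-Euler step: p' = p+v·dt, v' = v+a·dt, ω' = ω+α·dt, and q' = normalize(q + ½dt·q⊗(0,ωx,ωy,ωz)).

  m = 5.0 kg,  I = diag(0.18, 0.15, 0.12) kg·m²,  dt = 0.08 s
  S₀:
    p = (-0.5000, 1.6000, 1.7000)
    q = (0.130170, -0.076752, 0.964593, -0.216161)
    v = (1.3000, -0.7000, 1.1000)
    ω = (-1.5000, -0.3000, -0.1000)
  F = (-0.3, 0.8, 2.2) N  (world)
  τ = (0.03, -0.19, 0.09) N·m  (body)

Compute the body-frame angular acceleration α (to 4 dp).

gyro term ω×Iω = (-0.0009, 0.0090, -0.0135)
angular accel α = (0.1717, -1.3267, 0.8625)

α = (0.1717, -1.3267, 0.8625)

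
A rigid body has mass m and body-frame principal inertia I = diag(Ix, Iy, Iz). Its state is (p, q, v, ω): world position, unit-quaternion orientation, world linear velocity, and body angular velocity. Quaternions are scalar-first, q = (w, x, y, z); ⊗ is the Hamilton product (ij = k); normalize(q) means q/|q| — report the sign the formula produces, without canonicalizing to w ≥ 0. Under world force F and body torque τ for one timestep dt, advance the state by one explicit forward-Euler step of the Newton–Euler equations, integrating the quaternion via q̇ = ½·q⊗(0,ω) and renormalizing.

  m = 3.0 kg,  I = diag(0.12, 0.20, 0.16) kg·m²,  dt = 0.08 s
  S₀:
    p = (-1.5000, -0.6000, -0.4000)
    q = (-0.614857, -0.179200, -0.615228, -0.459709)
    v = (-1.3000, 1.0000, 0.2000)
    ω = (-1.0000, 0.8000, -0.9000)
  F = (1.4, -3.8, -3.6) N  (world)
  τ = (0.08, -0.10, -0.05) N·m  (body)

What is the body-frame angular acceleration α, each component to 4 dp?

α = (0.4267, -0.3200, 0.0875)

precession coupling ω×(Iω) = (0.0288, -0.0360, -0.0640)
angular accel α = (0.4267, -0.3200, 0.0875)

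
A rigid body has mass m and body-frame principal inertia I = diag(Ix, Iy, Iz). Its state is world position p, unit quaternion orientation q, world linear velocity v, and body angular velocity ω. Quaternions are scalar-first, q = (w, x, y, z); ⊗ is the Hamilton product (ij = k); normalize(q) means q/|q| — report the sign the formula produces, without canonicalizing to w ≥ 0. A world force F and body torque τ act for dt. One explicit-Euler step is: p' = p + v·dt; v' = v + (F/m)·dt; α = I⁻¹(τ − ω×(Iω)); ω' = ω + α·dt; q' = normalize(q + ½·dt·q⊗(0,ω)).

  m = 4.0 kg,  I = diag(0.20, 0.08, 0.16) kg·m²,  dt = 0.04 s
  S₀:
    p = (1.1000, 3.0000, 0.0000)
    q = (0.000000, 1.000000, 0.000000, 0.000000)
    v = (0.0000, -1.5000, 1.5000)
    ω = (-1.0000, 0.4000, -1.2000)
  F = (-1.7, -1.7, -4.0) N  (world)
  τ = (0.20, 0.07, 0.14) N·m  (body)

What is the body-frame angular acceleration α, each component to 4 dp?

precession coupling ω×(Iω) = (-0.0384, 0.0480, 0.0480)
(τ − ω×Iω)/I = (1.1920, 0.2750, 0.5750)

α = (1.1920, 0.2750, 0.5750)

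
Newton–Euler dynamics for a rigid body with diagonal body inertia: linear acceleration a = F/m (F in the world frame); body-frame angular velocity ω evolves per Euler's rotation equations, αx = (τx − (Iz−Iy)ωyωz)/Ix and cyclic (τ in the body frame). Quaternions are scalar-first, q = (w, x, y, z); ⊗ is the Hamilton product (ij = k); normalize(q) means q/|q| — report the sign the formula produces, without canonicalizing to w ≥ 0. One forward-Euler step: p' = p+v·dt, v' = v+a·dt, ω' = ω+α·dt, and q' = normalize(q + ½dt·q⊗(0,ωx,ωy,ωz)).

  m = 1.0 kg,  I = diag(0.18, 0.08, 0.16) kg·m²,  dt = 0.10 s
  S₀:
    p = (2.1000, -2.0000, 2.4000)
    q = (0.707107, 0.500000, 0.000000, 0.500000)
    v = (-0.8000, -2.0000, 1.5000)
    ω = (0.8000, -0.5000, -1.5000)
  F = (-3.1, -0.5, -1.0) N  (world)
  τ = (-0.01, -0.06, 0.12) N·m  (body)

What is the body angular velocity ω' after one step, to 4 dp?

ω' = (0.7611, -0.5450, -1.4500)

precession coupling ω×(Iω) = (0.0600, -0.0240, 0.0400)
α = I⁻¹(τ − ω×Iω) = (-0.3889, -0.4500, 0.5000)
new body rate ω' = (0.7611, -0.5450, -1.4500)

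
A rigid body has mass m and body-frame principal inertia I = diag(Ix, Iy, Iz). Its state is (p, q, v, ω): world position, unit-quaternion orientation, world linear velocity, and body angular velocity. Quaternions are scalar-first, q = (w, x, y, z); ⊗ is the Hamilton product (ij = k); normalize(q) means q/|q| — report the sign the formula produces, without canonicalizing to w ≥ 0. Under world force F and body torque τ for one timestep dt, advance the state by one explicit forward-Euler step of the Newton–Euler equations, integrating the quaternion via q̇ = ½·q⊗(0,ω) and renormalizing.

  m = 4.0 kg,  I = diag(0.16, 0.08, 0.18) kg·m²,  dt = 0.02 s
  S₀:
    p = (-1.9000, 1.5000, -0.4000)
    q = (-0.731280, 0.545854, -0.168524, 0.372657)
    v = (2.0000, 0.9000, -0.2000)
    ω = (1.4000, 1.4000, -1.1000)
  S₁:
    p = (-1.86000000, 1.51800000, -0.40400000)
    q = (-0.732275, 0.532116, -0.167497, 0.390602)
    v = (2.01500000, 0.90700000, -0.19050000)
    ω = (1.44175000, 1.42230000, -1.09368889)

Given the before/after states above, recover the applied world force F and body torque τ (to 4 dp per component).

F = (3.0000, 1.4000, 1.9000)
τ = (0.1800, 0.1200, -0.1000)

Δω = ω₁−ω₀ = (0.04175000, 0.02230000, 0.00631111)
precession coupling = (-0.1540, 0.0308, -0.1568)
I·α + gyro = (0.1800, 0.1200, -0.1000)
Δv = v₁−v₀ = (0.01500000, 0.00700000, 0.00950000)
F = m·Δv/dt = (3.0000, 1.4000, 1.9000)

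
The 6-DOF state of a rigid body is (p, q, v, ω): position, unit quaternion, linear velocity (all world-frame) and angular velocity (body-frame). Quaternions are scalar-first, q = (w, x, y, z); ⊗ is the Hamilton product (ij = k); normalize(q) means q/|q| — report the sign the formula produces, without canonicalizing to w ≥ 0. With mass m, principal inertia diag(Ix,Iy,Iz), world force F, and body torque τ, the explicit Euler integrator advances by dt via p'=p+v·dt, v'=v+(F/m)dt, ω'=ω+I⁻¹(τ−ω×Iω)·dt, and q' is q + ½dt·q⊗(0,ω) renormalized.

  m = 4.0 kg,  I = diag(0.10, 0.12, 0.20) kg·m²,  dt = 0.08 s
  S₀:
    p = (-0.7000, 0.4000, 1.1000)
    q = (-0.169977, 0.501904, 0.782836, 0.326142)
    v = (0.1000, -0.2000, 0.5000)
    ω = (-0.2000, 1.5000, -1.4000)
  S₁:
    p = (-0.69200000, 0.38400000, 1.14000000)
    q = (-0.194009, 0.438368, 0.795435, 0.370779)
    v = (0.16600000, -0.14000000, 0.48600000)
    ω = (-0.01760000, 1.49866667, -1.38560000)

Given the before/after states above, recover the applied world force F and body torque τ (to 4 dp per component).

F = (3.3000, 3.0000, -0.7000)
τ = (0.0600, -0.0300, 0.0300)

Δω = ω₁−ω₀ = (0.18240000, -0.00133333, 0.01440000)
I·α + gyro = (0.0600, -0.0300, 0.0300)
v₁ − v₀ = (0.06600000, 0.06000000, -0.01400000)
m·(v₁−v₀)/dt = (3.3000, 3.0000, -0.7000)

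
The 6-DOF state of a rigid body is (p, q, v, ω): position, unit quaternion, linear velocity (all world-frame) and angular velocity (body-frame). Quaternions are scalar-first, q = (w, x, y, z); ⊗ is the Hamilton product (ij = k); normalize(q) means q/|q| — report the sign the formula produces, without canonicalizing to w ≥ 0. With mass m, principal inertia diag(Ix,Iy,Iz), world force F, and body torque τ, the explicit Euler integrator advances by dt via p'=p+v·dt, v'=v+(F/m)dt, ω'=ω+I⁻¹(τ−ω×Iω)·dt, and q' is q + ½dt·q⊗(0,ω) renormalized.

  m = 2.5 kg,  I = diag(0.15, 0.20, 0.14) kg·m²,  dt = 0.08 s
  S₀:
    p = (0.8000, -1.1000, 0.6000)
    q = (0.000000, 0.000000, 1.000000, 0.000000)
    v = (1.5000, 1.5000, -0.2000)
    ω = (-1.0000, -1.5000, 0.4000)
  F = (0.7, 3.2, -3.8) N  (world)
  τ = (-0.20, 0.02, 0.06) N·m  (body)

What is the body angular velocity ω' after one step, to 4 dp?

precession coupling ω×(Iω) = (0.0360, -0.0040, 0.0750)
angular accel α = (-1.5733, 0.1200, -0.1071)
ω + α·dt = (-1.1259, -1.4904, 0.3914)

ω' = (-1.1259, -1.4904, 0.3914)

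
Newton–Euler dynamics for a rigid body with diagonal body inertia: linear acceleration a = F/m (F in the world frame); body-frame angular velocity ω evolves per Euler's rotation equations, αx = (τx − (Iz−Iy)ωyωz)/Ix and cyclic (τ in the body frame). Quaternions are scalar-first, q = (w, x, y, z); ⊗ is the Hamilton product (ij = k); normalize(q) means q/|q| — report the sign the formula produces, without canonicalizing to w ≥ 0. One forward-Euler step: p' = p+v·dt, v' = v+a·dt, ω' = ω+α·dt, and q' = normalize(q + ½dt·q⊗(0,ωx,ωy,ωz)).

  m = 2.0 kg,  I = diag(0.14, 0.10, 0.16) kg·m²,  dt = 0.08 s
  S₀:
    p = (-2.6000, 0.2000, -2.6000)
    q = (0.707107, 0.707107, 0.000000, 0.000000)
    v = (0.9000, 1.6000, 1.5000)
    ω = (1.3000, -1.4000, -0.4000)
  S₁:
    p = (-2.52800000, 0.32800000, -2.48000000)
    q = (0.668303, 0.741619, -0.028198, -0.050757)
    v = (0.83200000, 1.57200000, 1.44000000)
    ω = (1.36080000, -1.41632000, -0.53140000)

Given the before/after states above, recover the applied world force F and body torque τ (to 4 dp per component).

rate change Δω = (0.06080000, -0.01632000, -0.13140000)
applied torque τ = (0.1400, -0.0100, -0.1900)
v₁ − v₀ = (-0.06800000, -0.02800000, -0.06000000)
m·(v₁−v₀)/dt = (-1.7000, -0.7000, -1.5000)

F = (-1.7000, -0.7000, -1.5000)
τ = (0.1400, -0.0100, -0.1900)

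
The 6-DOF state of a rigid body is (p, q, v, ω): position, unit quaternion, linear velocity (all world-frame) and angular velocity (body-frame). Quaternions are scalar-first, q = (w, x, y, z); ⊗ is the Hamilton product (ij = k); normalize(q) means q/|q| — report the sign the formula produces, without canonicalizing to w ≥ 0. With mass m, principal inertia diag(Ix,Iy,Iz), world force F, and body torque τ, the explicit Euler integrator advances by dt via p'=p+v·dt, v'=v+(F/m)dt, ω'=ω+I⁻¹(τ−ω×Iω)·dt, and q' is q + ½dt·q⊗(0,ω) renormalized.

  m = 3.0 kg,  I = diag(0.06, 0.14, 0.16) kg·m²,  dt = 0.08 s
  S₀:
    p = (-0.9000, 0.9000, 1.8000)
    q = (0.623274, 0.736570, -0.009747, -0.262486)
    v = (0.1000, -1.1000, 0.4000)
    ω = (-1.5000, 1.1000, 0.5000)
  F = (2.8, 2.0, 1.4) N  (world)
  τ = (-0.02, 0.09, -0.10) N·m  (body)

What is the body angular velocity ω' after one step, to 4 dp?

ω' = (-1.5413, 1.1086, 0.5160)

precession coupling ω×(Iω) = (0.0110, 0.0750, -0.1320)
angular accel α = (-0.5167, 0.1071, 0.2000)
ω + α·dt = (-1.5413, 1.1086, 0.5160)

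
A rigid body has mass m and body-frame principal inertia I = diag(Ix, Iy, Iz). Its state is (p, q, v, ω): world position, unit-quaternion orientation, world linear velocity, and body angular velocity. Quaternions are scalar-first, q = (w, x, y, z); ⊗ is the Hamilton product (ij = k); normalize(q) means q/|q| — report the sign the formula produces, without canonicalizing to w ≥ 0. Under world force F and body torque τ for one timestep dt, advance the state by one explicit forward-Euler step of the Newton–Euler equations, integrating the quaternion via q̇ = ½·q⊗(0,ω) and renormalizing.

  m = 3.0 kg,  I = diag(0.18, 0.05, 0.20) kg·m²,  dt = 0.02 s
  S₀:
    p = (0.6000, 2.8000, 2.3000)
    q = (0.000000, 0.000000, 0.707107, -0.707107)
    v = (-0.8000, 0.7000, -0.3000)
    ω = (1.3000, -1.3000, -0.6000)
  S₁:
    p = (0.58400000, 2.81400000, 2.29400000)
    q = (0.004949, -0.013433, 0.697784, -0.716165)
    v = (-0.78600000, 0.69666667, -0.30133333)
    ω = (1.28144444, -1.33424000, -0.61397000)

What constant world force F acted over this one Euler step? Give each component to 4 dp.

velocity change Δv = (0.01400000, -0.00333333, -0.00133333)
applied force F = (2.1000, -0.5000, -0.2000)

F = (2.1000, -0.5000, -0.2000)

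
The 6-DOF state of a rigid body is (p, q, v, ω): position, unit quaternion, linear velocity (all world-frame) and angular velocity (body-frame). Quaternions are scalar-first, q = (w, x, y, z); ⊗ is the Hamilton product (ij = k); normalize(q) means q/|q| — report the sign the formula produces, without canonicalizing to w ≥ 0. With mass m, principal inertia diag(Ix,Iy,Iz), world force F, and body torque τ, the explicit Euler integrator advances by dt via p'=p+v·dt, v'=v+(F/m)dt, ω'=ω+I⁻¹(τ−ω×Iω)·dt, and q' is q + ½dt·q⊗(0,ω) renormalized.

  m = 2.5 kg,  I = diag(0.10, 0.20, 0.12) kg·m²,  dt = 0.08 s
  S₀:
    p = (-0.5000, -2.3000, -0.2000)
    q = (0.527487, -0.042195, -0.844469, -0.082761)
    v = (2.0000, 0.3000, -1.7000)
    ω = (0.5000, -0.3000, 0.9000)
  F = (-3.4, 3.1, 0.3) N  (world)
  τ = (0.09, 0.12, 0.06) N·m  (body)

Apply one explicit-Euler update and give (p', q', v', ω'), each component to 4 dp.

precession coupling ω×(Iω) = (0.0216, -0.0090, -0.0150)
α = I⁻¹(τ − ω×Iω) = (0.6840, 0.6450, 0.6250)
ω' = ω + α·dt = (0.5547, -0.2484, 0.9500)
2q̇ = q⊗(0,ω) = (-0.1577583, -0.5211069, -0.1616511, 0.9096313)
updated quaternion q' = (0.5207, -0.0630, -0.8502, -0.0463)
linear accel F/m = (-1.3600, 1.2400, 0.1200)
p' = p + v·dt = (-0.3400, -2.2760, -0.3360)
v + (F/m)dt = (1.8912, 0.3992, -1.6904)

p' = (-0.3400, -2.2760, -0.3360)
q' = (0.5207, -0.0630, -0.8502, -0.0463)
v' = (1.8912, 0.3992, -1.6904)
ω' = (0.5547, -0.2484, 0.9500)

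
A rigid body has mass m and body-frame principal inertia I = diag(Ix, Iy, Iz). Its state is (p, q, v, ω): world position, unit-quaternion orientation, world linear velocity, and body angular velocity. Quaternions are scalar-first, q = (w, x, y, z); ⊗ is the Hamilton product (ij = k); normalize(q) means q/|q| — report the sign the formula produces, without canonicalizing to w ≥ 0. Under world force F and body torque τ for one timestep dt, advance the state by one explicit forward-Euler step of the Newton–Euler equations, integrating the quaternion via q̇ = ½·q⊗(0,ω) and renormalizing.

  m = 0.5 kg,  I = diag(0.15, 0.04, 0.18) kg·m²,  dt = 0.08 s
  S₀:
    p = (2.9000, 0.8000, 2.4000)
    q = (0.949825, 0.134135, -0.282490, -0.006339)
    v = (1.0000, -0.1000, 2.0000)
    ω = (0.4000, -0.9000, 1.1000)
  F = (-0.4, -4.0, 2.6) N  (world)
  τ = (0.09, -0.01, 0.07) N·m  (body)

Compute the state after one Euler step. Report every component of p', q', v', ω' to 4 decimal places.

p' = (2.9800, 0.7920, 2.5600)
q' = (0.9362, 0.1364, -0.3221, 0.0351)
v' = (0.9360, -0.7400, 2.4160)
ω' = (0.5219, -0.8936, 1.1135)

p' = p + v·dt = (2.9800, 0.7920, 2.5600)
v + (F/m)dt = (0.9360, -0.7400, 2.4160)
angular accel α = (1.5240, 0.0800, 0.1689)
new body rate ω' = (0.5219, -0.8936, 1.1135)
q⊗(0,ω) = (-0.3009221, 0.0634859, -1.0049266, 1.0370820)
updated quaternion q' = (0.9362, 0.1364, -0.3221, 0.0351)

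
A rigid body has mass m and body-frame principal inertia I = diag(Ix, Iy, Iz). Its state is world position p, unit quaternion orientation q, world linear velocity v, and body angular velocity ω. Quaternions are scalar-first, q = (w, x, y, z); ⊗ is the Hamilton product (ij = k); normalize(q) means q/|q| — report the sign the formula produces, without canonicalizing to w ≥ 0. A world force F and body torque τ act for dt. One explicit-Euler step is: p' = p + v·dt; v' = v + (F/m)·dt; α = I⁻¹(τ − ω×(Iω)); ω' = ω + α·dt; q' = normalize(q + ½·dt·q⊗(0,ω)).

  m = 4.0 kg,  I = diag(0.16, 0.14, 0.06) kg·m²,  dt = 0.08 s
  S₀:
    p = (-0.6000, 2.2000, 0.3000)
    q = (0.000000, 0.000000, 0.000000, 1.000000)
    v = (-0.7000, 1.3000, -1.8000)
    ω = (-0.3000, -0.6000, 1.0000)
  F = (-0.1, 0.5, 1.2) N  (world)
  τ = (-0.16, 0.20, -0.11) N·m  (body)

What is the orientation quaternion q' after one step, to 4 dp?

q⊗(0,ω) = (-1.0000000, 0.6000000, -0.3000000, 0.0000000)
q' = normalize(q + ½dt·q⊗(0,ω)) = (-0.0400, 0.0240, -0.0120, 0.9988)

q' = (-0.0400, 0.0240, -0.0120, 0.9988)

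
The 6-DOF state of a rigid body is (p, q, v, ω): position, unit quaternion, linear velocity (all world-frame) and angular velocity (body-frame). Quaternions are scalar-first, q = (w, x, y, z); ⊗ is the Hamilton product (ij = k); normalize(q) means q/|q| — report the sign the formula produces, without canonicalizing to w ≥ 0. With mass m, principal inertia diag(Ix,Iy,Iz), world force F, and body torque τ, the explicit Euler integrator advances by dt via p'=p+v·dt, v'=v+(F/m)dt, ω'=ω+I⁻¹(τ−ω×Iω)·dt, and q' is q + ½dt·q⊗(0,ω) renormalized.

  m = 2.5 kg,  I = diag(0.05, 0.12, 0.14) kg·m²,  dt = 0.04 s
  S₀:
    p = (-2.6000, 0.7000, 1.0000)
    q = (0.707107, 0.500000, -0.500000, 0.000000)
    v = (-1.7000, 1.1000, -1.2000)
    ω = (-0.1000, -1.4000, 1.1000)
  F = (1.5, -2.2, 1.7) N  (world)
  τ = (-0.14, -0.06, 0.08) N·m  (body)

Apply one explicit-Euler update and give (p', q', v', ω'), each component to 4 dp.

p' = (-2.6680, 0.7440, 0.9520)
q' = (0.6937, 0.4873, -0.5305, 0.0006)
v' = (-1.6760, 1.0648, -1.1728)
ω' = (-0.1874, -1.4233, 1.1201)

ω×(Iω) gyroscopic = (-0.0308, 0.0099, 0.0098)
angular accel α = (-2.1840, -0.5825, 0.5014)
ω + α·dt = (-0.1874, -1.4233, 1.1201)
2q̇ = q⊗(0,ω) = (-0.6500000, -0.6207107, -1.5399498, 0.0278177)
updated quaternion q' = (0.6937, 0.4873, -0.5305, 0.0006)
p' = p + v·dt = (-2.6680, 0.7440, 0.9520)
v' = v + a·dt = (-1.6760, 1.0648, -1.1728)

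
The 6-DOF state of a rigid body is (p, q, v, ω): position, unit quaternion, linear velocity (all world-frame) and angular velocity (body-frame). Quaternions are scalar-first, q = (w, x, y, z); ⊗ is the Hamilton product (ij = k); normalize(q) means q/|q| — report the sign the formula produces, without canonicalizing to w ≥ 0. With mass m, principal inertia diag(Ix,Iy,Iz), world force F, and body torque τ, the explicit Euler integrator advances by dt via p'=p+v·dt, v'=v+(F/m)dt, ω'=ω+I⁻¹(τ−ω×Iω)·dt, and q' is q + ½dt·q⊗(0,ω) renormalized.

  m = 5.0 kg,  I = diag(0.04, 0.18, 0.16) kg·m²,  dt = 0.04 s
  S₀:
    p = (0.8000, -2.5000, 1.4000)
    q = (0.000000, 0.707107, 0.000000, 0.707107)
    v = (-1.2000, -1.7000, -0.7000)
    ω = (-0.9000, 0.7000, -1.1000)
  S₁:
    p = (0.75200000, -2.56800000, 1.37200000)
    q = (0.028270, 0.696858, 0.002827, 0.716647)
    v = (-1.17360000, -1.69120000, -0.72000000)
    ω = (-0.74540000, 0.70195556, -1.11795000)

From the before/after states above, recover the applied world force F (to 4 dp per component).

Δv = v₁−v₀ = (0.02640000, 0.00880000, -0.02000000)
applied force F = (3.3000, 1.1000, -2.5000)

F = (3.3000, 1.1000, -2.5000)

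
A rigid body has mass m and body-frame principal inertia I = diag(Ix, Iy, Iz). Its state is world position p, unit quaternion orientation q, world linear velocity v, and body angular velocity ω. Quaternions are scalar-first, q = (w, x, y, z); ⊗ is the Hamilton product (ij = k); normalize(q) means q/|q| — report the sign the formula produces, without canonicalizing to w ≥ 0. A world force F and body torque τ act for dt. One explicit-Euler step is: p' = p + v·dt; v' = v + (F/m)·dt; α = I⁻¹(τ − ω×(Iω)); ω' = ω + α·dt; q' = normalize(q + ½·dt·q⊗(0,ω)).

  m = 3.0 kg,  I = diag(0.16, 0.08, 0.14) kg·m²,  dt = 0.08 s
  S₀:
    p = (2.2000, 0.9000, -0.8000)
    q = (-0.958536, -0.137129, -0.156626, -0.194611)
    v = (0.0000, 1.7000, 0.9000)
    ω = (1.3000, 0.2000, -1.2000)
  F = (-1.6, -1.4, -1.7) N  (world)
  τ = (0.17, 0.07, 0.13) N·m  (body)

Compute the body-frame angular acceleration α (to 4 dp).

ω×(Iω) gyroscopic = (-0.0144, -0.0312, -0.0208)
angular accel α = (1.1525, 1.2650, 1.0771)

α = (1.1525, 1.2650, 1.0771)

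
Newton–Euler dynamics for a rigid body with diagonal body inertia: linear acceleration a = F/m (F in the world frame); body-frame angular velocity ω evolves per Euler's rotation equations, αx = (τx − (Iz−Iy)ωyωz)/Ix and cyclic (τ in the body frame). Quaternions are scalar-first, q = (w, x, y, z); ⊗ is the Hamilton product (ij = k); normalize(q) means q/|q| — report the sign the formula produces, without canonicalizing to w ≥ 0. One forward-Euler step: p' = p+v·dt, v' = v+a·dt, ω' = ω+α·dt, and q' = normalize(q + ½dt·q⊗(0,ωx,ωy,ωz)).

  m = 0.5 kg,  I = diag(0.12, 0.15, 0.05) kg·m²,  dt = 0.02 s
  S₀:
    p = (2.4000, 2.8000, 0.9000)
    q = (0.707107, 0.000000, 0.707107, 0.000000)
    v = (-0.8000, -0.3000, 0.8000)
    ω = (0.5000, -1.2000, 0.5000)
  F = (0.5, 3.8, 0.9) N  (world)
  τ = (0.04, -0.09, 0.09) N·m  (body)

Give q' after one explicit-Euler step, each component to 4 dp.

q' = (0.7155, 0.0071, 0.6986, 0.0000)

2q̇ = q⊗(0,ω) = (0.8485284, 0.7071070, -0.8485284, 0.0000000)
updated quaternion q' = (0.7155, 0.0071, 0.6986, 0.0000)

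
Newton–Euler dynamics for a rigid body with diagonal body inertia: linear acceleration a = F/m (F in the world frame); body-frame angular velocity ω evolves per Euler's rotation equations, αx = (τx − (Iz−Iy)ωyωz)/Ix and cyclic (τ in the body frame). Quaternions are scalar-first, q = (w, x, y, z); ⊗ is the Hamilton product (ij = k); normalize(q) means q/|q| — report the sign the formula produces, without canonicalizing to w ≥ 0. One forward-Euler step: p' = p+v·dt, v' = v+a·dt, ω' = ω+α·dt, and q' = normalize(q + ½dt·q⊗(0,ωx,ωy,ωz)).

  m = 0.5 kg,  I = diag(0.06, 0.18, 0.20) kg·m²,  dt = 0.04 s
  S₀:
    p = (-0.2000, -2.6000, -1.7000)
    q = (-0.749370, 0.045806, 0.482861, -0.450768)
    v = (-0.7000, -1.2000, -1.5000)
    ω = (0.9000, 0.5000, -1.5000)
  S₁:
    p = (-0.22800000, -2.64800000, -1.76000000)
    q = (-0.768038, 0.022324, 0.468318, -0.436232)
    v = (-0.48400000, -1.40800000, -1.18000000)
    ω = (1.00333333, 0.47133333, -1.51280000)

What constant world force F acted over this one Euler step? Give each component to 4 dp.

v₁ − v₀ = (0.21600000, -0.20800000, 0.32000000)
applied force F = (2.7000, -2.6000, 4.0000)

F = (2.7000, -2.6000, 4.0000)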